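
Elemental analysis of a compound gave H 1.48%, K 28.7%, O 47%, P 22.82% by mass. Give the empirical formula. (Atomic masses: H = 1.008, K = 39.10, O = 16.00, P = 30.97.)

Assume 100 g: 1.48 g H, 28.7 g K, 47 g O, 22.82 g P.
H: 1.48 g ÷ 1.008 g/mol = 1.468 mol
K: 28.7 g ÷ 39.10 g/mol = 0.734 mol
O: 47 g ÷ 16.00 g/mol = 2.938 mol
P: 22.82 g ÷ 30.97 g/mol = 0.7368 mol
Smallest is K at 0.734 mol; normalising gives H 2.000, K 1.000, O 4.002, P 1.004
≈ 2:1:4:1 → H2KO4P

H2KO4P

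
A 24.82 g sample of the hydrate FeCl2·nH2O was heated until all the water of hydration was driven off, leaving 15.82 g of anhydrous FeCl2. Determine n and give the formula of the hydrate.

Mass of water lost = 24.82 − 15.82 = 9 g → 9 / 18.02 = 0.4994 mol H2O
Molar mass of FeCl2 = 126.75 g/mol → mol FeCl2 = 15.82 / 126.75 = 0.1248
n = 0.4994 / 0.1248 = 4.00 ≈ 4 → FeCl2·4H2O

FeCl2·4H2O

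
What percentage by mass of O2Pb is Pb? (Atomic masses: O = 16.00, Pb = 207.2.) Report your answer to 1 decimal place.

Molar mass = 2(16.00) + 1(207.2) = 239.200 g/mol
Mass of Pb per mole = 1 × 207.2 = 207.200 g
% Pb = 207.200 / 239.200 × 100 = 86.6%

86.6%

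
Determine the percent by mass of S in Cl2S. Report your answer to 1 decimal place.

Molar mass = 2(35.45) + 1(32.07) = 102.970 g/mol
Mass of S per mole = 1 × 32.07 = 32.070 g
% S = 32.070 / 102.970 × 100 = 31.1%

31.1%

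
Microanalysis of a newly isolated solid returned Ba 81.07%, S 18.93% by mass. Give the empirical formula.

BaS

Assume 100 g: 81.07 g Ba, 18.93 g S.
n(Ba) = 81.07/137.33 = 0.5903, n(S) = 18.93/32.07 = 0.5903
Smallest is S at 0.5903 mol; normalising gives Ba 1.000, S 1.000
→ BaS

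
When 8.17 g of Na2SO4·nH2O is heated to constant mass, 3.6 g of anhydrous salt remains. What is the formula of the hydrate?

Mass of water lost = 8.17 − 3.6 = 4.57 g → 4.57 / 18.02 = 0.2536 mol H2O
Molar mass of Na2SO4 = 142.05 g/mol → mol Na2SO4 = 3.6 / 142.05 = 0.02534
n = 0.2536 / 0.02534 = 10.01 ≈ 10 → Na2SO4·10H2O

Na2SO4·10H2O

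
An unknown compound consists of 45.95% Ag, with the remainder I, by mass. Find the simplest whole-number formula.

Assume 100 g: 45.95 g Ag, 54.05 g I.
Ag: 45.95 g ÷ 107.87 g/mol = 0.426 mol
I: 54.05 g ÷ 126.90 g/mol = 0.4259 mol
Ratios (÷ 0.4259): Ag 1.000, I 1.000
≈ 1:1 → AgI

AgI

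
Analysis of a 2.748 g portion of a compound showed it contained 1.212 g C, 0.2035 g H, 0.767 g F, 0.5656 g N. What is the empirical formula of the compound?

n(C) = 1.212/12.01 = 0.1009, n(H) = 0.2035/1.008 = 0.2019, n(F) = 0.767/19.00 = 0.04037, n(N) = 0.5656/14.01 = 0.04037
Smallest is F at 0.04037 mol; normalising gives C 2.500, H 5.001, F 1.000, N 1.000
Multiply by 2: C 5.00, H 10.00, F 2.00, N 2.00 → C5H10F2N2

C5H10F2N2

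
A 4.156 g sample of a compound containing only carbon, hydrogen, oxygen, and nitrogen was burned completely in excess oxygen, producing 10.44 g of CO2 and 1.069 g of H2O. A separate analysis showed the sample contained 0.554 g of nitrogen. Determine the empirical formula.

C6H3NO

mol C = 10.44 / 44.01 = 0.2372; mass C = 0.2372 × 12.01 = 2.849 g
mol H = 2 × (1.069 / 18.02) = 0.1186; mass H = 0.1186 × 1.008 = 0.1196 g
mol N = 0.554 / 14.01 = 0.03954
mass O = 4.156 − (3.523) = 0.6334 g → mol O = 0.03959
Ratios (÷ 0.03954): C 5.999, H 3.000, N 1.000, O 1.001
→ C6H3NO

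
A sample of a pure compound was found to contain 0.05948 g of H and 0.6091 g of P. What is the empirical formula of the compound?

Moles — H: 0.05948 / 1.008 = 0.05901 mol; P: 0.6091 / 30.97 = 0.01967 mol
Smallest is P at 0.01967 mol; normalising gives H 3.000, P 1.000
→ H3P

H3P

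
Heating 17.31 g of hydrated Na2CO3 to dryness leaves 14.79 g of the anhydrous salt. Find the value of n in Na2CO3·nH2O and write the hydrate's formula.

Mass of water lost = 17.31 − 14.79 = 2.52 g → 2.52 / 18.02 = 0.1398 mol H2O
Molar mass of Na2CO3 = 105.99 g/mol → mol Na2CO3 = 14.79 / 105.99 = 0.1395
n = 0.1398 / 0.1395 = 1.00 ≈ 1 → Na2CO3·H2O

Na2CO3·H2O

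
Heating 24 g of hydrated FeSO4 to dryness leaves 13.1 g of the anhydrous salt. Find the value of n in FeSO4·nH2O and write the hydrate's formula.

FeSO4·7H2O

Mass of water lost = 24 − 13.1 = 10.9 g → 10.9 / 18.02 = 0.6049 mol H2O
Molar mass of FeSO4 = 151.92 g/mol → mol FeSO4 = 13.1 / 151.92 = 0.08623
n = 0.6049 / 0.08623 = 7.01 ≈ 7 → FeSO4·7H2O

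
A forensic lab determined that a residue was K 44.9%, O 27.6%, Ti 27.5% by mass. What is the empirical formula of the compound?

K2O3Ti

Assume 100 g: 44.9 g K, 27.6 g O, 27.5 g Ti.
K: 44.9 g ÷ 39.10 g/mol = 1.148 mol
O: 27.6 g ÷ 16.00 g/mol = 1.725 mol
Ti: 27.5 g ÷ 47.87 g/mol = 0.5745 mol
Ratios (÷ 0.5745): K 1.999, O 3.003, Ti 1.000
→ K2O3Ti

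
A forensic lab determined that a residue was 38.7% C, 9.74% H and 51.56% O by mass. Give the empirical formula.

Assume 100 g: 38.7 g C, 9.74 g H, 51.56 g O.
n(C) = 38.7/12.01 = 3.222, n(H) = 9.74/1.008 = 9.663, n(O) = 51.56/16.00 = 3.223
Smallest is C at 3.222 mol; normalising gives C 1.000, H 2.999, O 1.000
≈ 1:3:1 → CH3O

CH3O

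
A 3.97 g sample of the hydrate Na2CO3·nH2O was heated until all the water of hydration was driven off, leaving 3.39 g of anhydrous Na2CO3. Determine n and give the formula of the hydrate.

Mass of water lost = 3.97 − 3.39 = 0.58 g → 0.58 / 18.02 = 0.03219 mol H2O
Molar mass of Na2CO3 = 105.99 g/mol → mol Na2CO3 = 3.39 / 105.99 = 0.03198
n = 0.03219 / 0.03198 = 1.01 ≈ 1 → Na2CO3·H2O

Na2CO3·H2O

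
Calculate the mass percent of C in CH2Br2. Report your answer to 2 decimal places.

Molar mass = 1(12.01) + 2(1.008) + 2(79.90) = 173.826 g/mol
Mass of C per mole = 1 × 12.01 = 12.010 g
% C = 12.010 / 173.826 × 100 = 6.91%

6.91%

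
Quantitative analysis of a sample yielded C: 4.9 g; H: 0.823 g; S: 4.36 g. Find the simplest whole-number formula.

C3H6S

Moles — C: 4.9 / 12.01 = 0.408 mol; H: 0.823 / 1.008 = 0.8165 mol; S: 4.36 / 32.07 = 0.136 mol
Divide by the smallest (0.136 mol S): C 3.001, H 6.006, S 1.000
≈ 3:6:1 → C3H6S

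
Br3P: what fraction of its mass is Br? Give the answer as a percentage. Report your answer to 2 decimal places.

Molar mass = 3(79.90) + 1(30.97) = 270.670 g/mol
Mass of Br per mole = 3 × 79.90 = 239.700 g
% Br = 239.700 / 270.670 × 100 = 88.56%

88.56%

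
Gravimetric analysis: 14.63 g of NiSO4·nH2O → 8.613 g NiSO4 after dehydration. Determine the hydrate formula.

NiSO4·6H2O

Mass of water lost = 14.63 − 8.613 = 6.017 g → 6.017 / 18.02 = 0.3339 mol H2O
Molar mass of NiSO4 = 154.76 g/mol → mol NiSO4 = 8.613 / 154.76 = 0.05565
n = 0.3339 / 0.05565 = 6.00 ≈ 6 → NiSO4·6H2O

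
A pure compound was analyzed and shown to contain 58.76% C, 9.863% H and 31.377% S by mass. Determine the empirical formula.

Assume 100 g: 58.76 g C, 9.863 g H, 31.377 g S.
n(C) = 58.76/12.01 = 4.893, n(H) = 9.863/1.008 = 9.785, n(S) = 31.377/32.07 = 0.9784
Divide by the smallest (0.9784 mol S): C 5.001, H 10.001, S 1.000
Ratio ≈ 5:10:1, so the empirical formula is C5H10S

C5H10S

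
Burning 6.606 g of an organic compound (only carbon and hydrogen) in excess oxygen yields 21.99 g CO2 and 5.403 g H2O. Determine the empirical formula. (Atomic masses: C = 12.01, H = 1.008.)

mol C = 21.99 / 44.01 = 0.4997; mass C = 0.4997 × 12.01 = 6.001 g
mol H = 2 × (5.403 / 18.02) = 0.5997; mass H = 0.5997 × 1.008 = 0.6045 g
Smallest is C at 0.4997 mol; normalising gives C 1.000, H 1.200
Multiply by 5: C 5.00, H 6.00 → C5H6

C5H6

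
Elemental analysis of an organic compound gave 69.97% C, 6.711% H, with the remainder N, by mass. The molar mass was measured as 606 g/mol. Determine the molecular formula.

C35H40N10

Assume 100 g: 69.97 g C, 6.711 g H, 23.319 g N.
C: 69.97 g ÷ 12.01 g/mol = 5.826 mol
H: 6.711 g ÷ 1.008 g/mol = 6.658 mol
N: 23.319 g ÷ 14.01 g/mol = 1.664 mol
Smallest is N at 1.664 mol; normalising gives C 3.500, H 4.000, N 1.000
Multiply by 2: C 7.00, H 8.00, N 2.00 → C7H8N2
Empirical-formula mass = 120.15 g/mol
n = 606 / 120.15 = 5.04 ≈ 5
Molecular formula = (C7H8N2)×5 = C35H40N10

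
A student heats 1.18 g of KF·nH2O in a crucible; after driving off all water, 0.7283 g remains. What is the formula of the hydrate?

KF·2H2O

Mass of water lost = 1.18 − 0.7283 = 0.4517 g → 0.4517 / 18.02 = 0.02507 mol H2O
Molar mass of KF = 58.10 g/mol → mol KF = 0.7283 / 58.10 = 0.01254
n = 0.02507 / 0.01254 = 2.00 ≈ 2 → KF·2H2O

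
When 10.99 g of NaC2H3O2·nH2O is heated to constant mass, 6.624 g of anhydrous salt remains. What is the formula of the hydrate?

Mass of water lost = 10.99 − 6.624 = 4.366 g → 4.366 / 18.02 = 0.2423 mol H2O
Molar mass of NaC2H3O2 = 82.03 g/mol → mol NaC2H3O2 = 6.624 / 82.03 = 0.08075
n = 0.2423 / 0.08075 = 3.00 ≈ 3 → NaC2H3O2·3H2O

NaC2H3O2·3H2O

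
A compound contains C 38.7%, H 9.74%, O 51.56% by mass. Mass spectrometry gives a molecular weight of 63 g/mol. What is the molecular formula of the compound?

C2H6O2

Assume 100 g: 38.7 g C, 9.74 g H, 51.56 g O.
n(C) = 38.7/12.01 = 3.222, n(H) = 9.74/1.008 = 9.663, n(O) = 51.56/16.00 = 3.223
Divide by the smallest (3.222 mol C): C 1.000, H 2.999, O 1.000
→ CH3O
Empirical-formula mass = 31.03 g/mol
n = 63 / 31.03 = 2.03 ≈ 2
Molecular formula = (CH3O)×2 = C2H6O2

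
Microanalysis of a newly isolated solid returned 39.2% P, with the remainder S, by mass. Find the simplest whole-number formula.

Assume 100 g: 39.2 g P, 60.8 g S.
P: 39.2 g ÷ 30.97 g/mol = 1.266 mol
S: 60.8 g ÷ 32.07 g/mol = 1.896 mol
Smallest is P at 1.266 mol; normalising gives P 1.000, S 1.498
Scaling by 2: P 2.00, S 3.00 → P2S3

P2S3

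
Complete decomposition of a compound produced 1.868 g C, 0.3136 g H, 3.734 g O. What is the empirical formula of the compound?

Moles — C: 1.868 / 12.01 = 0.1555 mol; H: 0.3136 / 1.008 = 0.3111 mol; O: 3.734 / 16.00 = 0.2334 mol
Ratios (÷ 0.1555): C 1.000, H 2.000, O 1.500
×2: C 2.00, H 4.00, O 3.00 → C2H4O3

C2H4O3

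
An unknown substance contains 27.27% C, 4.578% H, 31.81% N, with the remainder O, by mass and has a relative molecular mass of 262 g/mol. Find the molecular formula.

Assume 100 g: 27.27 g C, 4.578 g H, 31.81 g N, 36.342 g O.
C: 27.27 g ÷ 12.01 g/mol = 2.271 mol
H: 4.578 g ÷ 1.008 g/mol = 4.542 mol
N: 31.81 g ÷ 14.01 g/mol = 2.271 mol
O: 36.342 g ÷ 16.00 g/mol = 2.271 mol
Divide by the smallest (2.271 mol N): C 1.000, H 2.000, N 1.000, O 1.000
→ CH2NO
Empirical-formula mass = 44.04 g/mol
n = 262 / 44.04 = 5.95 ≈ 6
Molecular formula = (CH2NO)×6 = C6H12N6O6

C6H12N6O6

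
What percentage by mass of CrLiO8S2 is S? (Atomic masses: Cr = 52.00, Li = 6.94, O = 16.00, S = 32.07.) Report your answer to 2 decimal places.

25.55%

Molar mass = 1(52.00) + 1(6.94) + 8(16.00) + 2(32.07) = 251.080 g/mol
Mass of S per mole = 2 × 32.07 = 64.140 g
% S = 64.140 / 251.080 × 100 = 25.55%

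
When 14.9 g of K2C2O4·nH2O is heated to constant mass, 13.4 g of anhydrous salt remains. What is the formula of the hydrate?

Mass of water lost = 14.9 − 13.4 = 1.5 g → 1.5 / 18.02 = 0.08324 mol H2O
Molar mass of K2C2O4 = 166.22 g/mol → mol K2C2O4 = 13.4 / 166.22 = 0.08062
n = 0.08324 / 0.08062 = 1.03 ≈ 1 → K2C2O4·H2O

K2C2O4·H2O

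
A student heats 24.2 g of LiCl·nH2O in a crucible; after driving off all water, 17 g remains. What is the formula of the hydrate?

Mass of water lost = 24.2 − 17 = 7.2 g → 7.2 / 18.02 = 0.3996 mol H2O
Molar mass of LiCl = 42.39 g/mol → mol LiCl = 17 / 42.39 = 0.401
n = 0.3996 / 0.401 = 1.00 ≈ 1 → LiCl·H2O

LiCl·H2O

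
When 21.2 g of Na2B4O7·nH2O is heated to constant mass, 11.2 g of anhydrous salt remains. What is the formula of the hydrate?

Mass of water lost = 21.2 − 11.2 = 10 g → 10 / 18.02 = 0.5549 mol H2O
Molar mass of Na2B4O7 = 201.22 g/mol → mol Na2B4O7 = 11.2 / 201.22 = 0.05566
n = 0.5549 / 0.05566 = 9.97 ≈ 10 → Na2B4O7·10H2O

Na2B4O7·10H2O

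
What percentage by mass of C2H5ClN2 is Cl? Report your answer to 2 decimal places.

38.31%

Molar mass = 2(12.01) + 5(1.008) + 1(35.45) + 2(14.01) = 92.530 g/mol
Mass of Cl per mole = 1 × 35.45 = 35.450 g
% Cl = 35.450 / 92.530 × 100 = 38.31%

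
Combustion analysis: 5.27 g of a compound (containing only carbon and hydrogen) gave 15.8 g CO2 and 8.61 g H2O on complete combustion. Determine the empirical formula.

C3H8

mol C = 15.8 / 44.01 = 0.3590; mass C = 0.3590 × 12.01 = 4.312 g
mol H = 2 × (8.61 / 18.02) = 0.9556; mass H = 0.9556 × 1.008 = 0.9632 g
Ratios (÷ 0.359): C 1.000, H 2.662
×3: C 3.00, H 7.99 → C3H8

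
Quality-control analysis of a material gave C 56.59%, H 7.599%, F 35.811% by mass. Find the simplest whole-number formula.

C5H8F2

Assume 100 g: 56.59 g C, 7.599 g H, 35.811 g F.
C: 56.59 g ÷ 12.01 g/mol = 4.712 mol
H: 7.599 g ÷ 1.008 g/mol = 7.539 mol
F: 35.811 g ÷ 19.00 g/mol = 1.885 mol
Divide by the smallest (1.885 mol F): C 2.500, H 4.000, F 1.000
Scaling by 2: C 5.00, H 8.00, F 2.00 → C5H8F2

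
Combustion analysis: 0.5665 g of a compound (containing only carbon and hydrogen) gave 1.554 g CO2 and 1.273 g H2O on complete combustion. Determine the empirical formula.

mol C = 1.554 / 44.01 = 0.03531; mass C = 0.03531 × 12.01 = 0.4241 g
mol H = 2 × (1.273 / 18.02) = 0.1413; mass H = 0.1413 × 1.008 = 0.1424 g
Ratios (÷ 0.03531): C 1.000, H 4.001
≈ 1:4 → CH4

CH4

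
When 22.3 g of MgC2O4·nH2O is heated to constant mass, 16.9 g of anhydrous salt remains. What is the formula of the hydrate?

Mass of water lost = 22.3 − 16.9 = 5.4 g → 5.4 / 18.02 = 0.2997 mol H2O
Molar mass of MgC2O4 = 112.33 g/mol → mol MgC2O4 = 16.9 / 112.33 = 0.1504
n = 0.2997 / 0.1504 = 1.99 ≈ 2 → MgC2O4·2H2O

MgC2O4·2H2O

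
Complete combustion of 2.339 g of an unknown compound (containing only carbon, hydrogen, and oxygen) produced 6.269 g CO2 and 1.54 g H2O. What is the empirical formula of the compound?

mol C = 6.269 / 44.01 = 0.1424; mass C = 0.1424 × 12.01 = 1.711 g
mol H = 2 × (1.54 / 18.02) = 0.1709; mass H = 0.1709 × 1.008 = 0.1723 g
mass O = 2.339 − (1.883) = 0.4559 g → mol O = 0.02850
Divide by the smallest (0.0285 mol O): C 4.999, H 5.998, O 1.000
→ C5H6O

C5H6O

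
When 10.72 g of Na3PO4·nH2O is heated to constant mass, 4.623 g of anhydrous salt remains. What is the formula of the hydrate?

Mass of water lost = 10.72 − 4.623 = 6.097 g → 6.097 / 18.02 = 0.3383 mol H2O
Molar mass of Na3PO4 = 163.94 g/mol → mol Na3PO4 = 4.623 / 163.94 = 0.0282
n = 0.3383 / 0.0282 = 12.00 ≈ 12 → Na3PO4·12H2O

Na3PO4·12H2O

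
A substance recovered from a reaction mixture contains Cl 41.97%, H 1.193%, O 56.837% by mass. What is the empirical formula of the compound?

ClHO3

Assume 100 g: 41.97 g Cl, 1.193 g H, 56.837 g O.
Moles — Cl: 41.97 / 35.45 = 1.184 mol; H: 1.193 / 1.008 = 1.184 mol; O: 56.837 / 16.00 = 3.552 mol
Smallest is H at 1.184 mol; normalising gives Cl 1.000, H 1.000, O 3.001
≈ 1:1:3 → ClHO3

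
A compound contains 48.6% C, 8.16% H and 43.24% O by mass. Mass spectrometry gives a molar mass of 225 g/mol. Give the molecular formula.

Assume 100 g: 48.6 g C, 8.16 g H, 43.24 g O.
C: 48.6 g ÷ 12.01 g/mol = 4.047 mol
H: 8.16 g ÷ 1.008 g/mol = 8.095 mol
O: 43.24 g ÷ 16.00 g/mol = 2.703 mol
Smallest is O at 2.703 mol; normalising gives C 1.497, H 2.995, O 1.000
Scaling by 2: C 2.99, H 5.99, O 2.00 → C3H6O2
Empirical-formula mass = 74.08 g/mol
n = 225 / 74.08 = 3.04 ≈ 3
Molecular formula = (C3H6O2)×3 = C9H18O6

C9H18O6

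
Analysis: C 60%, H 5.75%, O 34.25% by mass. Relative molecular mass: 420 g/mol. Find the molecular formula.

Assume 100 g: 60 g C, 5.75 g H, 34.25 g O.
Moles — C: 60 / 12.01 = 4.996 mol; H: 5.75 / 1.008 = 5.704 mol; O: 34.25 / 16.00 = 2.141 mol
Smallest is O at 2.141 mol; normalising gives C 2.334, H 2.665, O 1.000
Multiply by 3: C 7.00, H 7.99, O 3.00 → C7H8O3
Empirical-formula mass = 140.13 g/mol
n = 420 / 140.13 = 3.00 ≈ 3
Molecular formula = (C7H8O3)×3 = C21H24O9

C21H24O9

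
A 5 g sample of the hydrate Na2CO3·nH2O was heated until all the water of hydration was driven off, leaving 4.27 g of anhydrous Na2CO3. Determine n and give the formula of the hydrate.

Na2CO3·H2O

Mass of water lost = 5 − 4.27 = 0.73 g → 0.73 / 18.02 = 0.04051 mol H2O
Molar mass of Na2CO3 = 105.99 g/mol → mol Na2CO3 = 4.27 / 105.99 = 0.04029
n = 0.04051 / 0.04029 = 1.01 ≈ 1 → Na2CO3·H2O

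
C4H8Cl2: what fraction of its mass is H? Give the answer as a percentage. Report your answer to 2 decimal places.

6.35%

Molar mass = 4(12.01) + 8(1.008) + 2(35.45) = 127.004 g/mol
Mass of H per mole = 8 × 1.008 = 8.064 g
% H = 8.064 / 127.004 × 100 = 6.35%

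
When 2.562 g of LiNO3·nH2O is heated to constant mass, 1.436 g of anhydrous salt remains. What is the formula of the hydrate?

Mass of water lost = 2.562 − 1.436 = 1.126 g → 1.126 / 18.02 = 0.06249 mol H2O
Molar mass of LiNO3 = 68.95 g/mol → mol LiNO3 = 1.436 / 68.95 = 0.02083
n = 0.06249 / 0.02083 = 3.00 ≈ 3 → LiNO3·3H2O

LiNO3·3H2O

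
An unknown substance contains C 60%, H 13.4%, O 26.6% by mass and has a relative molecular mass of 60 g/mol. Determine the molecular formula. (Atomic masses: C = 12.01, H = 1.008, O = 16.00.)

C3H8O

Assume 100 g: 60 g C, 13.4 g H, 26.6 g O.
Moles — C: 60 / 12.01 = 4.996 mol; H: 13.4 / 1.008 = 13.29 mol; O: 26.6 / 16.00 = 1.663 mol
Divide by the smallest (1.663 mol O): C 3.005, H 7.996, O 1.000
Ratio ≈ 3:8:1, so the empirical formula is C3H8O
Empirical-formula mass = 60.09 g/mol
n = 60 / 60.09 = 1.00 ≈ 1
Molecular formula = empirical formula = C3H8O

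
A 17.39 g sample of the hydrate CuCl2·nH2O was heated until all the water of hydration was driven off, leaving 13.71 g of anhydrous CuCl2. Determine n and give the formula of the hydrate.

Mass of water lost = 17.39 − 13.71 = 3.68 g → 3.68 / 18.02 = 0.2042 mol H2O
Molar mass of CuCl2 = 134.45 g/mol → mol CuCl2 = 13.71 / 134.45 = 0.102
n = 0.2042 / 0.102 = 2.00 ≈ 2 → CuCl2·2H2O

CuCl2·2H2O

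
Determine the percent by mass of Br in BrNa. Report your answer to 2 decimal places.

Molar mass = 1(79.90) + 1(22.99) = 102.890 g/mol
Mass of Br per mole = 1 × 79.90 = 79.900 g
% Br = 79.900 / 102.890 × 100 = 77.66%

77.66%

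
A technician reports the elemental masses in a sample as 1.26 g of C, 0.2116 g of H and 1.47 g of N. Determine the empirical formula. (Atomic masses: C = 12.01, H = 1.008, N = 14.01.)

CH2N

n(C) = 1.26/12.01 = 0.1049, n(H) = 0.2116/1.008 = 0.2099, n(N) = 1.47/14.01 = 0.1049
Smallest is C at 0.1049 mol; normalising gives C 1.000, H 2.001, N 1.000
Ratio ≈ 1:2:1, so the empirical formula is CH2N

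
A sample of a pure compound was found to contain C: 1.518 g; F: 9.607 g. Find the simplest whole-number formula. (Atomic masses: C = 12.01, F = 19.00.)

CF4

n(C) = 1.518/12.01 = 0.1264, n(F) = 9.607/19.00 = 0.5056
Divide by the smallest (0.1264 mol C): C 1.000, F 4.000
→ CF4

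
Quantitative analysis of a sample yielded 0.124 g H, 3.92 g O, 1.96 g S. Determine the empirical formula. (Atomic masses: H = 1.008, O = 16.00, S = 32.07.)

H2O4S

n(H) = 0.124/1.008 = 0.123, n(O) = 3.92/16.00 = 0.245, n(S) = 1.96/32.07 = 0.06112
Divide by the smallest (0.06112 mol S): H 2.013, O 4.009, S 1.000
Ratio ≈ 2:4:1, so the empirical formula is H2O4S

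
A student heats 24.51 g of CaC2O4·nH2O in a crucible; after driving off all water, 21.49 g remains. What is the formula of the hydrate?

Mass of water lost = 24.51 − 21.49 = 3.02 g → 3.02 / 18.02 = 0.1676 mol H2O
Molar mass of CaC2O4 = 128.10 g/mol → mol CaC2O4 = 21.49 / 128.10 = 0.1678
n = 0.1676 / 0.1678 = 1.00 ≈ 1 → CaC2O4·H2O

CaC2O4·H2O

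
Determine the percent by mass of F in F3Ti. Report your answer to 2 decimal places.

Molar mass = 3(19.00) + 1(47.87) = 104.870 g/mol
Mass of F per mole = 3 × 19.00 = 57.000 g
% F = 57.000 / 104.870 × 100 = 54.35%

54.35%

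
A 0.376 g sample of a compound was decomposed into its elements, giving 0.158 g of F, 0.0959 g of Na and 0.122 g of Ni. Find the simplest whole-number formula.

F4Na2Ni

n(F) = 0.158/19.00 = 0.008316, n(Na) = 0.0959/22.99 = 0.004171, n(Ni) = 0.122/58.69 = 0.002079
Ratios (÷ 0.002079): F 4.000, Na 2.007, Ni 1.000
Ratio ≈ 4:2:1, so the empirical formula is F4Na2Ni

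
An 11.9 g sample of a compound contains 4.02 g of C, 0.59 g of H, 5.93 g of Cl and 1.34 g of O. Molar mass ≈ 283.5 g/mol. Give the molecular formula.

Moles — C: 4.02 / 12.01 = 0.3347 mol; H: 0.59 / 1.008 = 0.5853 mol; Cl: 5.93 / 35.45 = 0.1673 mol; O: 1.34 / 16.00 = 0.08375 mol
Divide by the smallest (0.08375 mol O): C 3.997, H 6.989, Cl 1.997, O 1.000
≈ 4:7:2:1 → C4H7Cl2O
Empirical-formula mass = 142.00 g/mol
n = 283.5 / 142.00 = 2.00 ≈ 2
Molecular formula = (C4H7Cl2O)×2 = C8H14Cl4O2

C8H14Cl4O2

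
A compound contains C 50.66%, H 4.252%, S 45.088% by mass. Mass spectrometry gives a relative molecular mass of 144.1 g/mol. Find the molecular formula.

C6H6S2

Assume 100 g: 50.66 g C, 4.252 g H, 45.088 g S.
n(C) = 50.66/12.01 = 4.218, n(H) = 4.252/1.008 = 4.218, n(S) = 45.088/32.07 = 1.406
Ratios (÷ 1.406): C 3.000, H 3.000, S 1.000
→ C3H3S
Empirical-formula mass = 71.12 g/mol
n = 144.1 / 71.12 = 2.03 ≈ 2
Molecular formula = (C3H3S)×2 = C6H6S2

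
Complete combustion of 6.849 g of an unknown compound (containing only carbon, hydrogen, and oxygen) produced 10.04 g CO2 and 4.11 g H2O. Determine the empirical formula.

mol C = 10.04 / 44.01 = 0.2281; mass C = 0.2281 × 12.01 = 2.740 g
mol H = 2 × (4.11 / 18.02) = 0.4562; mass H = 0.4562 × 1.008 = 0.4598 g
mass O = 6.849 − (3.200) = 3.649 g → mol O = 0.2281
Smallest is O at 0.2281 mol; normalising gives C 1.000, H 2.000, O 1.000
Ratio ≈ 1:2:1, so the empirical formula is CH2O

CH2O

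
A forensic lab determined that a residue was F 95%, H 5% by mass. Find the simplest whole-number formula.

Assume 100 g: 95 g F, 5 g H.
F: 95 g ÷ 19.00 g/mol = 5 mol
H: 5 g ÷ 1.008 g/mol = 4.96 mol
Ratios (÷ 4.96): F 1.008, H 1.000
Ratio ≈ 1:1, so the empirical formula is FH

FH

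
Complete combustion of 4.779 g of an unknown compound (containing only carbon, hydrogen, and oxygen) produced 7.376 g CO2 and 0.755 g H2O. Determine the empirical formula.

mol C = 7.376 / 44.01 = 0.1676; mass C = 0.1676 × 12.01 = 2.013 g
mol H = 2 × (0.755 / 18.02) = 0.08380; mass H = 0.08380 × 1.008 = 0.08447 g
mass O = 4.779 − (2.097) = 2.682 g → mol O = 0.1676
Smallest is H at 0.0838 mol; normalising gives C 2.000, H 1.000, O 2.000
→ C2HO2

C2HO2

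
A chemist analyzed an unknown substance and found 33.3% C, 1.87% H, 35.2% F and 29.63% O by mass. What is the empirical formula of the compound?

C3H2F2O2

Assume 100 g: 33.3 g C, 1.87 g H, 35.2 g F, 29.63 g O.
Moles — C: 33.3 / 12.01 = 2.773 mol; H: 1.87 / 1.008 = 1.855 mol; F: 35.2 / 19.00 = 1.853 mol; O: 29.63 / 16.00 = 1.852 mol
Ratios (÷ 1.852): C 1.497, H 1.002, F 1.000, O 1.000
×2: C 2.99, H 2.00, F 2.00, O 2.00 → C3H2F2O2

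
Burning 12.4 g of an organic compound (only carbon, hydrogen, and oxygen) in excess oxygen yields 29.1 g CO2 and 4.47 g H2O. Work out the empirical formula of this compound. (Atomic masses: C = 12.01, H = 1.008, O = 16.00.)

mol C = 29.1 / 44.01 = 0.6612; mass C = 0.6612 × 12.01 = 7.941 g
mol H = 2 × (4.47 / 18.02) = 0.4961; mass H = 0.4961 × 1.008 = 0.5001 g
mass O = 12.4 − (8.441) = 3.959 g → mol O = 0.2474
Divide by the smallest (0.2474 mol O): C 2.672, H 2.005, O 1.000
Scaling by 3: C 8.02, H 6.02, O 3.00 → C8H6O3

C8H6O3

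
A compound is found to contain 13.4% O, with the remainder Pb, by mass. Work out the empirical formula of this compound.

Assume 100 g: 13.4 g O, 86.6 g Pb.
n(O) = 13.4/16.00 = 0.8375, n(Pb) = 86.6/207.2 = 0.418
Ratios (÷ 0.418): O 2.004, Pb 1.000
≈ 2:1 → O2Pb

O2Pb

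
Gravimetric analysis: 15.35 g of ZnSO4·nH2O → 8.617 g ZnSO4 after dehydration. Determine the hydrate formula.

Mass of water lost = 15.35 − 8.617 = 6.733 g → 6.733 / 18.02 = 0.3736 mol H2O
Molar mass of ZnSO4 = 161.45 g/mol → mol ZnSO4 = 8.617 / 161.45 = 0.05337
n = 0.3736 / 0.05337 = 7.00 ≈ 7 → ZnSO4·7H2O

ZnSO4·7H2O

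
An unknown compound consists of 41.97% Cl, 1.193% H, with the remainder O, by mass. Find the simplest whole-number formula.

ClHO3

Assume 100 g: 41.97 g Cl, 1.193 g H, 56.837 g O.
Cl: 41.97 g ÷ 35.45 g/mol = 1.184 mol
H: 1.193 g ÷ 1.008 g/mol = 1.184 mol
O: 56.837 g ÷ 16.00 g/mol = 3.552 mol
Ratios (÷ 1.184): Cl 1.000, H 1.000, O 3.001
Ratio ≈ 1:1:3, so the empirical formula is ClHO3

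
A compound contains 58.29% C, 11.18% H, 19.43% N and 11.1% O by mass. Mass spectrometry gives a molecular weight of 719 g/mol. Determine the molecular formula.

C35H80N10O5

Assume 100 g: 58.29 g C, 11.18 g H, 19.43 g N, 11.1 g O.
Moles — C: 58.29 / 12.01 = 4.853 mol; H: 11.18 / 1.008 = 11.09 mol; N: 19.43 / 14.01 = 1.387 mol; O: 11.1 / 16.00 = 0.6937 mol
Divide by the smallest (0.6937 mol O): C 6.996, H 15.987, N 1.999, O 1.000
≈ 7:16:2:1 → C7H16N2O
Empirical-formula mass = 144.22 g/mol
n = 719 / 144.22 = 4.99 ≈ 5
Molecular formula = (C7H16N2O)×5 = C35H80N10O5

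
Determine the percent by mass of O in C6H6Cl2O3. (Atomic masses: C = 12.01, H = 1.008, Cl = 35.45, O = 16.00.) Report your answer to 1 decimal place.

24.4%

Molar mass = 6(12.01) + 6(1.008) + 2(35.45) + 3(16.00) = 197.008 g/mol
Mass of O per mole = 3 × 16.00 = 48.000 g
% O = 48.000 / 197.008 × 100 = 24.4%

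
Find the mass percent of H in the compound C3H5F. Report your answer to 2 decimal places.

8.39%

Molar mass = 3(12.01) + 5(1.008) + 1(19.00) = 60.070 g/mol
Mass of H per mole = 5 × 1.008 = 5.040 g
% H = 5.040 / 60.070 × 100 = 8.39%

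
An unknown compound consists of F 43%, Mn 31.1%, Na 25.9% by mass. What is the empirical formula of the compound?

Assume 100 g: 43 g F, 31.1 g Mn, 25.9 g Na.
n(F) = 43/19.00 = 2.263, n(Mn) = 31.1/54.94 = 0.5661, n(Na) = 25.9/22.99 = 1.127
Ratios (÷ 0.5661): F 3.998, Mn 1.000, Na 1.990
Ratio ≈ 4:1:2, so the empirical formula is F4MnNa2

F4MnNa2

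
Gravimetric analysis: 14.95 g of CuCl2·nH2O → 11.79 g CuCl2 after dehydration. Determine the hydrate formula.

Mass of water lost = 14.95 − 11.79 = 3.16 g → 3.16 / 18.02 = 0.1754 mol H2O
Molar mass of CuCl2 = 134.45 g/mol → mol CuCl2 = 11.79 / 134.45 = 0.08769
n = 0.1754 / 0.08769 = 2.00 ≈ 2 → CuCl2·2H2O

CuCl2·2H2O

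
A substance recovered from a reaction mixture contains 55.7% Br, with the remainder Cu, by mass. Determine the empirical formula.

BrCu

Assume 100 g: 55.7 g Br, 44.3 g Cu.
Br: 55.7 g ÷ 79.90 g/mol = 0.6971 mol
Cu: 44.3 g ÷ 63.55 g/mol = 0.6971 mol
Ratios (÷ 0.6971): Br 1.000, Cu 1.000
→ BrCu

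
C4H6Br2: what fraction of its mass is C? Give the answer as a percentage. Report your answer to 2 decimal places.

Molar mass = 4(12.01) + 6(1.008) + 2(79.90) = 213.888 g/mol
Mass of C per mole = 4 × 12.01 = 48.040 g
% C = 48.040 / 213.888 × 100 = 22.46%

22.46%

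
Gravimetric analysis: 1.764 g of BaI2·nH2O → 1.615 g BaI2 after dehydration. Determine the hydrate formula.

Mass of water lost = 1.764 − 1.615 = 0.149 g → 0.149 / 18.02 = 0.008269 mol H2O
Molar mass of BaI2 = 391.13 g/mol → mol BaI2 = 1.615 / 391.13 = 0.004129
n = 0.008269 / 0.004129 = 2.00 ≈ 2 → BaI2·2H2O

BaI2·2H2O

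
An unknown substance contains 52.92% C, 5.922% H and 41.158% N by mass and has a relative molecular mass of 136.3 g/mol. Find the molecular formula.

Assume 100 g: 52.92 g C, 5.922 g H, 41.158 g N.
n(C) = 52.92/12.01 = 4.406, n(H) = 5.922/1.008 = 5.875, n(N) = 41.158/14.01 = 2.938
Ratios (÷ 2.938): C 1.500, H 2.000, N 1.000
×2: C 3.00, H 4.00, N 2.00 → C3H4N2
Empirical-formula mass = 68.08 g/mol
n = 136.3 / 68.08 = 2.00 ≈ 2
Molecular formula = (C3H4N2)×2 = C6H8N4

C6H8N4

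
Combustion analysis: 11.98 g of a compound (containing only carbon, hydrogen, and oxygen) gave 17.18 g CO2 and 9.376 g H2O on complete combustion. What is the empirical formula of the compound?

C3H8O3

mol C = 17.18 / 44.01 = 0.3904; mass C = 0.3904 × 12.01 = 4.688 g
mol H = 2 × (9.376 / 18.02) = 1.041; mass H = 1.041 × 1.008 = 1.049 g
mass O = 11.98 − (5.737) = 6.243 g → mol O = 0.3902
Divide by the smallest (0.3902 mol O): C 1.000, H 2.667, O 1.000
×3: C 3.00, H 8.00, O 3.00 → C3H8O3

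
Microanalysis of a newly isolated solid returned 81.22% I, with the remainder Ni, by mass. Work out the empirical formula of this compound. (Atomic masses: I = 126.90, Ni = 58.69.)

I2Ni

Assume 100 g: 81.22 g I, 18.78 g Ni.
Moles — I: 81.22 / 126.90 = 0.64 mol; Ni: 18.78 / 58.69 = 0.32 mol
Divide by the smallest (0.32 mol Ni): I 2.000, Ni 1.000
≈ 2:1 → I2Ni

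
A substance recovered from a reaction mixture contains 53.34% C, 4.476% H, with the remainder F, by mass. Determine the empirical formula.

Assume 100 g: 53.34 g C, 4.476 g H, 42.184 g F.
C: 53.34 g ÷ 12.01 g/mol = 4.441 mol
H: 4.476 g ÷ 1.008 g/mol = 4.44 mol
F: 42.184 g ÷ 19.00 g/mol = 2.22 mol
Ratios (÷ 2.22): C 2.000, H 2.000, F 1.000
≈ 2:2:1 → C2H2F

C2H2F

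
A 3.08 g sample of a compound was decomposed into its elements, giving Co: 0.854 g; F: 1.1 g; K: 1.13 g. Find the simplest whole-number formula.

Co: 0.854 g ÷ 58.93 g/mol = 0.01449 mol
F: 1.1 g ÷ 19.00 g/mol = 0.05789 mol
K: 1.13 g ÷ 39.10 g/mol = 0.0289 mol
Ratios (÷ 0.01449): Co 1.000, F 3.995, K 1.994
≈ 1:4:2 → CoF4K2

CoF4K2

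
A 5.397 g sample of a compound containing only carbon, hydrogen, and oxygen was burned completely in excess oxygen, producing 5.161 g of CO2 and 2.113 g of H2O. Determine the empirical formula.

mol C = 5.161 / 44.01 = 0.1173; mass C = 0.1173 × 12.01 = 1.408 g
mol H = 2 × (2.113 / 18.02) = 0.2345; mass H = 0.2345 × 1.008 = 0.2364 g
mass O = 5.397 − (1.645) = 3.752 g → mol O = 0.2345
Divide by the smallest (0.1173 mol C): C 1.000, H 2.000, O 2.000
≈ 1:2:2 → CH2O2

CH2O2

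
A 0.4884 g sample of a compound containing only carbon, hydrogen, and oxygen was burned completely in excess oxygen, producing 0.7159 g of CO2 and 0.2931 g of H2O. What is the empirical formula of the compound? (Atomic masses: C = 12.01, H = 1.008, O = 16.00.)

CH2O

mol C = 0.7159 / 44.01 = 0.01627; mass C = 0.01627 × 12.01 = 0.1954 g
mol H = 2 × (0.2931 / 18.02) = 0.03253; mass H = 0.03253 × 1.008 = 0.03279 g
mass O = 0.4884 − (0.2282) = 0.2602 g → mol O = 0.01627
Ratios (÷ 0.01627): C 1.000, H 2.000, O 1.000
≈ 1:2:1 → CH2O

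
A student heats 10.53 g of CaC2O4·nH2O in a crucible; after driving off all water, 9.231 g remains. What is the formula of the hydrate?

CaC2O4·H2O

Mass of water lost = 10.53 − 9.231 = 1.299 g → 1.299 / 18.02 = 0.07209 mol H2O
Molar mass of CaC2O4 = 128.10 g/mol → mol CaC2O4 = 9.231 / 128.10 = 0.07206
n = 0.07209 / 0.07206 = 1.00 ≈ 1 → CaC2O4·H2O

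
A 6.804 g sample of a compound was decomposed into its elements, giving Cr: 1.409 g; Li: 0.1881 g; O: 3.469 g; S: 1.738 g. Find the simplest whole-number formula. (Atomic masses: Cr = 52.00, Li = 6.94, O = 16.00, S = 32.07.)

Moles — Cr: 1.409 / 52.00 = 0.0271 mol; Li: 0.1881 / 6.94 = 0.0271 mol; O: 3.469 / 16.00 = 0.2168 mol; S: 1.738 / 32.07 = 0.05419 mol
Divide by the smallest (0.0271 mol Cr): Cr 1.000, Li 1.000, O 8.002, S 2.000
→ CrLiO8S2

CrLiO8S2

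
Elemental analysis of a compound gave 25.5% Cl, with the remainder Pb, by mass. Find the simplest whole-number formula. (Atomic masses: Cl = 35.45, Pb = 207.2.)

Cl2Pb

Assume 100 g: 25.5 g Cl, 74.5 g Pb.
n(Cl) = 25.5/35.45 = 0.7193, n(Pb) = 74.5/207.2 = 0.3596
Smallest is Pb at 0.3596 mol; normalising gives Cl 2.001, Pb 1.000
≈ 2:1 → Cl2Pb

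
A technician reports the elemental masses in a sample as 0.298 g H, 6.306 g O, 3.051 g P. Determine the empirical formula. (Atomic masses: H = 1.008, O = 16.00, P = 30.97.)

n(H) = 0.298/1.008 = 0.2956, n(O) = 6.306/16.00 = 0.3941, n(P) = 3.051/30.97 = 0.09851
Smallest is P at 0.09851 mol; normalising gives H 3.001, O 4.001, P 1.000
→ H3O4P

H3O4P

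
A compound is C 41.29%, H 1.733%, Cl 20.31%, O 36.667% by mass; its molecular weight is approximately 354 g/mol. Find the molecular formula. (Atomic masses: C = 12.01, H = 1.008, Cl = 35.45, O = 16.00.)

C12H6Cl2O8

Assume 100 g: 41.29 g C, 1.733 g H, 20.31 g Cl, 36.667 g O.
n(C) = 41.29/12.01 = 3.438, n(H) = 1.733/1.008 = 1.719, n(Cl) = 20.31/35.45 = 0.5729, n(O) = 36.667/16.00 = 2.292
Divide by the smallest (0.5729 mol Cl): C 6.001, H 3.001, Cl 1.000, O 4.000
Ratio ≈ 6:3:1:4, so the empirical formula is C6H3ClO4
Empirical-formula mass = 174.53 g/mol
n = 354 / 174.53 = 2.03 ≈ 2
Molecular formula = (C6H3ClO4)×2 = C12H6Cl2O8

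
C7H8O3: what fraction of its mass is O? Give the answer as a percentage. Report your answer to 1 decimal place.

Molar mass = 7(12.01) + 8(1.008) + 3(16.00) = 140.134 g/mol
Mass of O per mole = 3 × 16.00 = 48.000 g
% O = 48.000 / 140.134 × 100 = 34.3%

34.3%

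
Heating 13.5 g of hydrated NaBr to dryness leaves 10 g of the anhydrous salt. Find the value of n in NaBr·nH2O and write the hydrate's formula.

Mass of water lost = 13.5 − 10 = 3.5 g → 3.5 / 18.02 = 0.1942 mol H2O
Molar mass of NaBr = 102.89 g/mol → mol NaBr = 10 / 102.89 = 0.09719
n = 0.1942 / 0.09719 = 2.00 ≈ 2 → NaBr·2H2O

NaBr·2H2O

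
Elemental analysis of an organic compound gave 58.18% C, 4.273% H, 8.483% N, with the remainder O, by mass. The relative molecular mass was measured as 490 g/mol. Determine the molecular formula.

C24H21N3O9

Assume 100 g: 58.18 g C, 4.273 g H, 8.483 g N, 29.064 g O.
n(C) = 58.18/12.01 = 4.844, n(H) = 4.273/1.008 = 4.239, n(N) = 8.483/14.01 = 0.6055, n(O) = 29.064/16.00 = 1.817
Smallest is N at 0.6055 mol; normalising gives C 8.001, H 7.001, N 1.000, O 3.000
→ C8H7NO3
Empirical-formula mass = 165.15 g/mol
n = 490 / 165.15 = 2.97 ≈ 3
Molecular formula = (C8H7NO3)×3 = C24H21N3O9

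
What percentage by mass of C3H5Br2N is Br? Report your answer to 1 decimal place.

74.4%

Molar mass = 3(12.01) + 5(1.008) + 2(79.90) + 1(14.01) = 214.880 g/mol
Mass of Br per mole = 2 × 79.90 = 159.800 g
% Br = 159.800 / 214.880 × 100 = 74.4%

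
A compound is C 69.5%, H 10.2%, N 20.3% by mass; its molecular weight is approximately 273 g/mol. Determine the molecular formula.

Assume 100 g: 69.5 g C, 10.2 g H, 20.3 g N.
n(C) = 69.5/12.01 = 5.787, n(H) = 10.2/1.008 = 10.12, n(N) = 20.3/14.01 = 1.449
Divide by the smallest (1.449 mol N): C 3.994, H 6.984, N 1.000
≈ 4:7:1 → C4H7N
Empirical-formula mass = 69.11 g/mol
n = 273 / 69.11 = 3.95 ≈ 4
Molecular formula = (C4H7N)×4 = C16H28N4

C16H28N4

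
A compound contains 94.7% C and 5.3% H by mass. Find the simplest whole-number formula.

C3H2

Assume 100 g: 94.7 g C, 5.3 g H.
Moles — C: 94.7 / 12.01 = 7.885 mol; H: 5.3 / 1.008 = 5.258 mol
Divide by the smallest (5.258 mol H): C 1.500, H 1.000
Scaling by 2: C 3.00, H 2.00 → C3H2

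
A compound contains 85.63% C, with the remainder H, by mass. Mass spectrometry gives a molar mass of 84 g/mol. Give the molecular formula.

Assume 100 g: 85.63 g C, 14.37 g H.
Moles — C: 85.63 / 12.01 = 7.13 mol; H: 14.37 / 1.008 = 14.26 mol
Smallest is C at 7.13 mol; normalising gives C 1.000, H 1.999
≈ 1:2 → CH2
Empirical-formula mass = 14.03 g/mol
n = 84 / 14.03 = 5.99 ≈ 6
Molecular formula = (CH2)×6 = C6H12

C6H12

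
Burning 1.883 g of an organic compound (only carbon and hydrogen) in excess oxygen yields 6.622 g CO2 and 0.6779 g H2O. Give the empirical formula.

mol C = 6.622 / 44.01 = 0.1505; mass C = 0.1505 × 12.01 = 1.807 g
mol H = 2 × (0.6779 / 18.02) = 0.07524; mass H = 0.07524 × 1.008 = 0.07584 g
Smallest is H at 0.07524 mol; normalising gives C 2.000, H 1.000
≈ 2:1 → C2H

C2H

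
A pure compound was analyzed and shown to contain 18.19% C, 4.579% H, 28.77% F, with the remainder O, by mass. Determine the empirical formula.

CH3FO2

Assume 100 g: 18.19 g C, 4.579 g H, 28.77 g F, 48.461 g O.
Moles — C: 18.19 / 12.01 = 1.515 mol; H: 4.579 / 1.008 = 4.543 mol; F: 28.77 / 19.00 = 1.514 mol; O: 48.461 / 16.00 = 3.029 mol
Ratios (÷ 1.514): C 1.000, H 3.000, F 1.000, O 2.000
Ratio ≈ 1:3:1:2, so the empirical formula is CH3FO2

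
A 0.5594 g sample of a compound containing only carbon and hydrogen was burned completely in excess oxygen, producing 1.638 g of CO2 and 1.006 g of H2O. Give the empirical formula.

CH3

mol C = 1.638 / 44.01 = 0.03722; mass C = 0.03722 × 12.01 = 0.4470 g
mol H = 2 × (1.006 / 18.02) = 0.1117; mass H = 0.1117 × 1.008 = 0.1125 g
Divide by the smallest (0.03722 mol C): C 1.000, H 3.000
≈ 1:3 → CH3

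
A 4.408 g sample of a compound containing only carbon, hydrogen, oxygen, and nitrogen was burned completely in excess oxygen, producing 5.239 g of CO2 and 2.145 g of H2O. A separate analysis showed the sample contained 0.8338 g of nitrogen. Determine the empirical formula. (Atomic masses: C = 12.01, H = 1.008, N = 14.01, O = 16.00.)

mol C = 5.239 / 44.01 = 0.1190; mass C = 0.1190 × 12.01 = 1.430 g
mol H = 2 × (2.145 / 18.02) = 0.2381; mass H = 0.2381 × 1.008 = 0.2400 g
mol N = 0.8338 / 14.01 = 0.05951
mass O = 4.408 − (2.503) = 1.905 g → mol O = 0.1190
Ratios (÷ 0.05951): C 2.000, H 4.000, N 1.000, O 2.000
Ratio ≈ 2:4:1:2, so the empirical formula is C2H4NO2

C2H4NO2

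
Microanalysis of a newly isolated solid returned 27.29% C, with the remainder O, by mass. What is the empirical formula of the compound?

CO2

Assume 100 g: 27.29 g C, 72.71 g O.
n(C) = 27.29/12.01 = 2.272, n(O) = 72.71/16.00 = 4.544
Ratios (÷ 2.272): C 1.000, O 2.000
≈ 1:2 → CO2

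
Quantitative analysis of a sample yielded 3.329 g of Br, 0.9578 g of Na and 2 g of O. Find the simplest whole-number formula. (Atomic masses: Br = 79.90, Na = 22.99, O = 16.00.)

BrNaO3

Moles — Br: 3.329 / 79.90 = 0.04166 mol; Na: 0.9578 / 22.99 = 0.04166 mol; O: 2 / 16.00 = 0.125 mol
Ratios (÷ 0.04166): Br 1.000, Na 1.000, O 3.000
≈ 1:1:3 → BrNaO3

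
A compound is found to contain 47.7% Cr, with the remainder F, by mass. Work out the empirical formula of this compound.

CrF3

Assume 100 g: 47.7 g Cr, 52.3 g F.
Cr: 47.7 g ÷ 52.00 g/mol = 0.9173 mol
F: 52.3 g ÷ 19.00 g/mol = 2.753 mol
Ratios (÷ 0.9173): Cr 1.000, F 3.001
≈ 1:3 → CrF3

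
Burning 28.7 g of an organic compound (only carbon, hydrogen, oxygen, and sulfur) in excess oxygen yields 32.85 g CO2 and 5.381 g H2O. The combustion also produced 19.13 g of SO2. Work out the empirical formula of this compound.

mol C = 32.85 / 44.01 = 0.7464; mass C = 0.7464 × 12.01 = 8.965 g
mol H = 2 × (5.381 / 18.02) = 0.5972; mass H = 0.5972 × 1.008 = 0.6020 g
mol S = 19.13 / 64.07 = 0.2986; mass S = 9.575 g
mass O = 28.7 − (19.14) = 9.558 g → mol O = 0.5974
Divide by the smallest (0.2986 mol S): C 2.500, H 2.000, O 2.001, S 1.000
Multiply by 2: C 5.00, H 4.00, O 4.00, S 2.00 → C5H4O4S2

C5H4O4S2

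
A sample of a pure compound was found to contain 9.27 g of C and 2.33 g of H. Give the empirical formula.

C: 9.27 g ÷ 12.01 g/mol = 0.7719 mol
H: 2.33 g ÷ 1.008 g/mol = 2.312 mol
Ratios (÷ 0.7719): C 1.000, H 2.995
→ CH3

CH3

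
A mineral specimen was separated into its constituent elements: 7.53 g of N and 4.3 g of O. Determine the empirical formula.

N2O

N: 7.53 g ÷ 14.01 g/mol = 0.5375 mol
O: 4.3 g ÷ 16.00 g/mol = 0.2687 mol
Smallest is O at 0.2687 mol; normalising gives N 2.000, O 1.000
≈ 2:1 → N2O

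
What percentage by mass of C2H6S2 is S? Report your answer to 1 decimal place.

68.1%

Molar mass = 2(12.01) + 6(1.008) + 2(32.07) = 94.208 g/mol
Mass of S per mole = 2 × 32.07 = 64.140 g
% S = 64.140 / 94.208 × 100 = 68.1%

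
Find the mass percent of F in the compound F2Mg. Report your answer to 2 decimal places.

60.99%

Molar mass = 2(19.00) + 1(24.31) = 62.310 g/mol
Mass of F per mole = 2 × 19.00 = 38.000 g
% F = 38.000 / 62.310 × 100 = 60.99%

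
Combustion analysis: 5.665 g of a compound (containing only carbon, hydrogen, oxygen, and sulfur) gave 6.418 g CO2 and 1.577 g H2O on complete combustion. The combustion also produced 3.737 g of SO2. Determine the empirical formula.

mol C = 6.418 / 44.01 = 0.1458; mass C = 0.1458 × 12.01 = 1.751 g
mol H = 2 × (1.577 / 18.02) = 0.1750; mass H = 0.1750 × 1.008 = 0.1764 g
mol S = 3.737 / 64.07 = 0.05833; mass S = 1.871 g
mass O = 5.665 − (3.798) = 1.867 g → mol O = 0.1167
Smallest is S at 0.05833 mol; normalising gives C 2.500, H 3.001, O 2.000, S 1.000
Scaling by 2: C 5.00, H 6.00, O 4.00, S 2.00 → C5H6O4S2

C5H6O4S2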